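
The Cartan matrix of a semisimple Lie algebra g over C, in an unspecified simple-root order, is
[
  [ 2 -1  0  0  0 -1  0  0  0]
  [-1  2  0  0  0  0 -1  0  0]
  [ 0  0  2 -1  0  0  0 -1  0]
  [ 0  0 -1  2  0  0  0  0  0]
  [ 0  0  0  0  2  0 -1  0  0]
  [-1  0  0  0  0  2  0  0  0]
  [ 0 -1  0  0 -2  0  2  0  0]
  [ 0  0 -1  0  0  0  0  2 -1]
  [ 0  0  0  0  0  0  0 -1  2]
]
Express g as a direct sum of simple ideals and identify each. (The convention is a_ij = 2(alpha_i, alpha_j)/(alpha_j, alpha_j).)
The diagram associated to this matrix has two connected components: the simple roots {alpha_3, alpha_4, alpha_8, alpha_9} form a chain of 4 nodes with single edges (A_4), and {alpha_1, alpha_2, alpha_5, alpha_6, alpha_7} form a chain of 5 nodes with a double edge at one end; the terminal node there is the unique short simple root (B_5). A semisimple Lie algebra decomposes uniquely as the direct sum of simple ideals, one per connected component of its Dynkin diagram, so g ≅ A_4 ⊕ B_5 (dimension 24 + 55 = 79).

type A_4 + type B_5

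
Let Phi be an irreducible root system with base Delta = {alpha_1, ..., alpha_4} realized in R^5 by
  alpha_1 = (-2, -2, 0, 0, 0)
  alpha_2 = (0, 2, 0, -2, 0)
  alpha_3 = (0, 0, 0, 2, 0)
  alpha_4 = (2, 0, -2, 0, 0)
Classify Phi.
Compute the Cartan integers a_ij = 2(alpha_i, alpha_j)/(alpha_j, alpha_j); the resulting 4x4 Cartan matrix is
[[2, -1, 0, -1], [-1, 2, -2, 0], [0, -1, 2, 0], [-1, 0, 0, 2]].
The roots have two lengths (squared-length ratio 2:1); the short ones are alpha_{3}. The associated Dynkin diagram is a chain of 4 nodes with a double edge at one end; the terminal node there is the unique short simple root (B_4), so the type is B_4 (the algebra so(9)).

B4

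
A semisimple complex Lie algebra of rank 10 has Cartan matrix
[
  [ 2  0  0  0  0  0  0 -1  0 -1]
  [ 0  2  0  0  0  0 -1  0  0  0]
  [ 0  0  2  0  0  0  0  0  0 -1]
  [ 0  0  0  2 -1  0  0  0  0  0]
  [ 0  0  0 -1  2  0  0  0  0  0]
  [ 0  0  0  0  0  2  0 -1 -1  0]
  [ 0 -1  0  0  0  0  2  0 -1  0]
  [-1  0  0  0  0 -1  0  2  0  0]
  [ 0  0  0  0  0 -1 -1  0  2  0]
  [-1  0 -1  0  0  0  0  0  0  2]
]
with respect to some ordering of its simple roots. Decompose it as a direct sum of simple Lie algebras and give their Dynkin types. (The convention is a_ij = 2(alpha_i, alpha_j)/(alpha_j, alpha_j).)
A_2 (sl(3)) + A_8 (sl(9))

The diagram associated to this matrix has two connected components: the simple roots {alpha_4, alpha_5} form a chain of 2 nodes with single edges (A_2), and {alpha_1, alpha_2, alpha_3, alpha_6, alpha_7, alpha_8, alpha_9, alpha_10} form a chain of 8 nodes with single edges (A_8). A semisimple Lie algebra decomposes uniquely as the direct sum of simple ideals, one per connected component of its Dynkin diagram, so g ≅ A_2 ⊕ A_8 (dimension 8 + 80 = 88).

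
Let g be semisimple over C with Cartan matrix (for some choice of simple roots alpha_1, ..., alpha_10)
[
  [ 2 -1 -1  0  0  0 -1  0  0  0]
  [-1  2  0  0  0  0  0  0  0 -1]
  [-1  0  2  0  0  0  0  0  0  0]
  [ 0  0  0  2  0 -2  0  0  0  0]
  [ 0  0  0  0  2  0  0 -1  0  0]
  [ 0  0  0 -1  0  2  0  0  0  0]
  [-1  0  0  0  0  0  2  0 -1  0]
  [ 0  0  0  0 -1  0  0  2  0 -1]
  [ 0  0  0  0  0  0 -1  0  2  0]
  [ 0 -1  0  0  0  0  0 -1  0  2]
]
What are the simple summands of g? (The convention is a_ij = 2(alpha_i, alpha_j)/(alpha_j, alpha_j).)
The diagram associated to this matrix has two connected components: the simple roots {alpha_4, alpha_6} form a chain of 2 nodes with a double edge at one end; the terminal node there is the unique short simple root (B_2), and {alpha_1, alpha_2, alpha_3, alpha_5, alpha_7, alpha_8, alpha_9, alpha_10} form a chain of 7 nodes with one extra node attached to the third node from one end (E_8). A semisimple Lie algebra decomposes uniquely as the direct sum of simple ideals, one per connected component of its Dynkin diagram, so g ≅ B_2 ⊕ E_8 (dimension 10 + 248 = 258).

B2 ⊕ E8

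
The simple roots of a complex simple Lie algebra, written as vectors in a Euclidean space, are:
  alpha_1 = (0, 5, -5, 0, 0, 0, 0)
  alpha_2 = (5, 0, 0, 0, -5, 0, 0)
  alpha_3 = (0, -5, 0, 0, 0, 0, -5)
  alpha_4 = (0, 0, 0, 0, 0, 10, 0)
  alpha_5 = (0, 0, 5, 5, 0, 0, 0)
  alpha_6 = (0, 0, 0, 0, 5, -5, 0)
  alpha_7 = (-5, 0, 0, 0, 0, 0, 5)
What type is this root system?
Compute the Cartan integers a_ij = 2(alpha_i, alpha_j)/(alpha_j, alpha_j); the resulting 7x7 Cartan matrix is
[[2, 0, -1, 0, -1, 0, 0], [0, 2, 0, 0, 0, -1, -1], [-1, 0, 2, 0, 0, 0, -1], [0, 0, 0, 2, 0, -2, 0], [-1, 0, 0, 0, 2, 0, 0], [0, -1, 0, -1, 0, 2, 0], [0, -1, -1, 0, 0, 0, 2]].
The roots have two lengths (squared-length ratio 2:1); the short ones are alpha_{1,2,3,5,6,7}. The associated Dynkin diagram is a chain of 7 nodes with a double edge at one end; the terminal node there is the unique long simple root (C_7), so the type is C_7 (the algebra sp(14)).

C_7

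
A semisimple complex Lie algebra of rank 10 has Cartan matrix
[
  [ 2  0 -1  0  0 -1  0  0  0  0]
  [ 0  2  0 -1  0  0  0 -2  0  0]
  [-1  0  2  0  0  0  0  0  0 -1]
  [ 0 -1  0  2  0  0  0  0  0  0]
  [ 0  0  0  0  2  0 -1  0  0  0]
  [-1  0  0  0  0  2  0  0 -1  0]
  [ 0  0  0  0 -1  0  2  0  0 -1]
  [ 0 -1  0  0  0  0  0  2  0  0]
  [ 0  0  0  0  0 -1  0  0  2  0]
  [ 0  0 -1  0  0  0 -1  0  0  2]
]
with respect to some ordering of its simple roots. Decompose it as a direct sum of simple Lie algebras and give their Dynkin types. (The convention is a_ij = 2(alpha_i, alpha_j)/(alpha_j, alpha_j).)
The diagram associated to this matrix has two connected components: the simple roots {alpha_1, alpha_3, alpha_5, alpha_6, alpha_7, alpha_9, alpha_10} form a chain of 7 nodes with single edges (A_7), and {alpha_2, alpha_4, alpha_8} form a chain of 3 nodes with a double edge at one end; the terminal node there is the unique short simple root (B_3). A semisimple Lie algebra decomposes uniquely as the direct sum of simple ideals, one per connected component of its Dynkin diagram, so g ≅ A_7 ⊕ B_3 (dimension 63 + 21 = 84).

A_7 (sl(8)) ⊕ B_3 (so(7))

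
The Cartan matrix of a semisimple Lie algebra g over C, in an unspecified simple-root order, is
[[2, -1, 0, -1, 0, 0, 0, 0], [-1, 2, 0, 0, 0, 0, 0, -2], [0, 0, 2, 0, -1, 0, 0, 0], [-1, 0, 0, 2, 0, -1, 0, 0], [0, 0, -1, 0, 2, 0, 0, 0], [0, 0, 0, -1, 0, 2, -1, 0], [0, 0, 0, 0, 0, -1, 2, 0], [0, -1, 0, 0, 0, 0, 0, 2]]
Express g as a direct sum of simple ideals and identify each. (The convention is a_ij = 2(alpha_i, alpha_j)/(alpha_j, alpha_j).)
The diagram associated to this matrix has two connected components: the simple roots {alpha_3, alpha_5} form a chain of 2 nodes with single edges (A_2), and {alpha_1, alpha_2, alpha_4, alpha_6, alpha_7, alpha_8} form a chain of 6 nodes with a double edge at one end; the terminal node there is the unique short simple root (B_6). A semisimple Lie algebra decomposes uniquely as the direct sum of simple ideals, one per connected component of its Dynkin diagram, so g ≅ A_2 ⊕ B_6 (dimension 8 + 78 = 86).

A_2 (sl(3)) ⊕ B_6 (so(13))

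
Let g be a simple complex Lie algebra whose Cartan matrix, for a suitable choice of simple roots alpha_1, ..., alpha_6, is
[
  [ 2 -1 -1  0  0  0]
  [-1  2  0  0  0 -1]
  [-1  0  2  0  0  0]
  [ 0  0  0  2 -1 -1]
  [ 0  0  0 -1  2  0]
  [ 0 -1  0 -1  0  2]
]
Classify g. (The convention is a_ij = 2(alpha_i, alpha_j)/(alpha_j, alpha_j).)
A_6 (sl(7))

The matrix has rank 6 with 2's on the diagonal. Reading the off-diagonal entries as Dynkin edges (a single edge where a_ij = a_ji = -1; a double or triple edge where a_ij * a_ji = 2 or 3), the diagram is a chain of 6 nodes with single edges (A_6). One simple-root ordering that puts it in standard form is (alpha_5, alpha_4, alpha_6, alpha_2, alpha_1, alpha_3). So the algebra is type A_6, i.e. sl(7).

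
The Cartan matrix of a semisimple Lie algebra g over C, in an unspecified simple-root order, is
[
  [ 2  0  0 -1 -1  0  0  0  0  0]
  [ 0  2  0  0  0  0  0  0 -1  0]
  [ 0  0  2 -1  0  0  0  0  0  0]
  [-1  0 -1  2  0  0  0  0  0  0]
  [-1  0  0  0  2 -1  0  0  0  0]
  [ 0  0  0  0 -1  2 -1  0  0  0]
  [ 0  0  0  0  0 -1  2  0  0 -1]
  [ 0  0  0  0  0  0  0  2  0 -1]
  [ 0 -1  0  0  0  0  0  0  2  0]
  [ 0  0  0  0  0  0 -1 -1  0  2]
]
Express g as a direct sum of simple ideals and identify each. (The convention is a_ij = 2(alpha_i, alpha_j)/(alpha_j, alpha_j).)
The diagram associated to this matrix has two connected components: the simple roots {alpha_2, alpha_9} form a chain of 2 nodes with single edges (A_2), and {alpha_1, alpha_3, alpha_4, alpha_5, alpha_6, alpha_7, alpha_8, alpha_10} form a chain of 8 nodes with single edges (A_8). A semisimple Lie algebra decomposes uniquely as the direct sum of simple ideals, one per connected component of its Dynkin diagram, so g ≅ A_2 ⊕ A_8 (dimension 8 + 80 = 88).

A_2 ⊕ A_8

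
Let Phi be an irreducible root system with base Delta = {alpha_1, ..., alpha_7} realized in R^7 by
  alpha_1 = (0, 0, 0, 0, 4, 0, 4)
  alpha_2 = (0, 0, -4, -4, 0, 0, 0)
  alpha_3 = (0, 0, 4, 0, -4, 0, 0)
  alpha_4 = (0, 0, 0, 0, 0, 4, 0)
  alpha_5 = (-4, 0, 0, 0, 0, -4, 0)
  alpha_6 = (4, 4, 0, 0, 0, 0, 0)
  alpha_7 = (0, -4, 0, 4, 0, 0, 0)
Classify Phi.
B_7

Compute the Cartan integers a_ij = 2(alpha_i, alpha_j)/(alpha_j, alpha_j); the resulting 7x7 Cartan matrix is
[[2, 0, -1, 0, 0, 0, 0], [0, 2, -1, 0, 0, 0, -1], [-1, -1, 2, 0, 0, 0, 0], [0, 0, 0, 2, -1, 0, 0], [0, 0, 0, -2, 2, -1, 0], [0, 0, 0, 0, -1, 2, -1], [0, -1, 0, 0, 0, -1, 2]].
The roots have two lengths (squared-length ratio 2:1); the short ones are alpha_{4}. The associated Dynkin diagram is a chain of 7 nodes with a double edge at one end; the terminal node there is the unique short simple root (B_7), so the type is B_7 (the algebra so(15)).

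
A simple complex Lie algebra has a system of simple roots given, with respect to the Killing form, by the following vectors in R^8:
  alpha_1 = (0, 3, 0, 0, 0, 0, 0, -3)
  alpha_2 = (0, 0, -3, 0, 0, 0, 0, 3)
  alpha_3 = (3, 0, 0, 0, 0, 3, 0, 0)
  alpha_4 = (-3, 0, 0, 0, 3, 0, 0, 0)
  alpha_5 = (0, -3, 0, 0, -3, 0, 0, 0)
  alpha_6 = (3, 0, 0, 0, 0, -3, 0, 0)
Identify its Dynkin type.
D_6

Compute the Cartan integers a_ij = 2(alpha_i, alpha_j)/(alpha_j, alpha_j); the resulting 6x6 Cartan matrix is
[[2, -1, 0, 0, -1, 0], [-1, 2, 0, 0, 0, 0], [0, 0, 2, -1, 0, 0], [0, 0, -1, 2, -1, -1], [-1, 0, 0, -1, 2, 0], [0, 0, 0, -1, 0, 2]].
All simple roots have the same length, so the diagram is simply laced. The associated Dynkin diagram is a chain of 4 nodes with a fork of two nodes at one end (D_6), so the type is D_6 (the algebra so(12)).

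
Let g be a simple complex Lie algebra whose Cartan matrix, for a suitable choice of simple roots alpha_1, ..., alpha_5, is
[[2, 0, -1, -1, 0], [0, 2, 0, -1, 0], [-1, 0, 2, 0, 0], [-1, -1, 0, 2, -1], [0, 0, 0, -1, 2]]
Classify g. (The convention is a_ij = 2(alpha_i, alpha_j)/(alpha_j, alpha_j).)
D_5

The matrix has rank 5 with 2's on the diagonal. Reading the off-diagonal entries as Dynkin edges (a single edge where a_ij = a_ji = -1; a double or triple edge where a_ij * a_ji = 2 or 3), the diagram is a chain of 3 nodes with a fork of two nodes at one end (D_5). One simple-root ordering that puts it in standard form is (alpha_3, alpha_1, alpha_4, alpha_2, alpha_5). So the algebra is type D_5, i.e. so(10).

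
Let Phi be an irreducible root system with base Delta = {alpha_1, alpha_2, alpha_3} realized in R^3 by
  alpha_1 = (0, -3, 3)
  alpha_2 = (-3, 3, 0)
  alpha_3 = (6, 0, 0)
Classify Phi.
Compute the Cartan integers a_ij = 2(alpha_i, alpha_j)/(alpha_j, alpha_j); the resulting 3x3 Cartan matrix is
[[2, -1, 0], [-1, 2, -1], [0, -2, 2]].
The roots have two lengths (squared-length ratio 2:1); the short ones are alpha_{1,2}. The associated Dynkin diagram is a chain of 3 nodes with a double edge at one end; the terminal node there is the unique long simple root (C_3), so the type is C_3 (the algebra sp(6)).

C_3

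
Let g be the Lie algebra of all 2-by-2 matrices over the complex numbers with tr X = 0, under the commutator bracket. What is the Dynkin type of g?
This is sl(2), which has dimension 2^2 - 1 = 3 and rank 2 - 1 = 1 (a Cartan subalgebra is the diagonal traceless matrices). In the classification of classical Lie algebras, the special linear algebra sl(n+1) has type A_n; here n = 1, so the Dynkin diagram is a chain of 1 nodes with single edges (A_1). Hence the type is A_1.

A_1 (sl(2))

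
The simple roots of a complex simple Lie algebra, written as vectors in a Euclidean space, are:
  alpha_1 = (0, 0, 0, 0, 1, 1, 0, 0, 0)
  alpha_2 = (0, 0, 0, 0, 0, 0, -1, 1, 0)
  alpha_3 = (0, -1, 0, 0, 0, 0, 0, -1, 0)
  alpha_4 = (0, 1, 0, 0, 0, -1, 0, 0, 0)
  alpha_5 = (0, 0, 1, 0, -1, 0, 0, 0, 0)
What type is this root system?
A_5 (sl(6))

Compute the Cartan integers a_ij = 2(alpha_i, alpha_j)/(alpha_j, alpha_j); the resulting 5x5 Cartan matrix is
[[2, 0, 0, -1, -1], [0, 2, -1, 0, 0], [0, -1, 2, -1, 0], [-1, 0, -1, 2, 0], [-1, 0, 0, 0, 2]].
All simple roots have the same length, so the diagram is simply laced. The associated Dynkin diagram is a chain of 5 nodes with single edges (A_5), so the type is A_5 (the algebra sl(6)).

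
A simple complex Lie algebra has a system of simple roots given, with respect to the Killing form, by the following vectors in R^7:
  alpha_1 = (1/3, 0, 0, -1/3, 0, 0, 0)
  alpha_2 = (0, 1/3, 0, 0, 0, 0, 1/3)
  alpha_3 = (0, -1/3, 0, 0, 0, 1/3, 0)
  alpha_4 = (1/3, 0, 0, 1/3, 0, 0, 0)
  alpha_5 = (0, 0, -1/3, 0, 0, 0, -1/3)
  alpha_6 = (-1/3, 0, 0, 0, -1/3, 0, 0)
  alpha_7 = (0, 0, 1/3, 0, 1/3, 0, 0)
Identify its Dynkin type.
Compute the Cartan integers a_ij = 2(alpha_i, alpha_j)/(alpha_j, alpha_j); the resulting 7x7 Cartan matrix is
[[2, 0, 0, 0, 0, -1, 0], [0, 2, -1, 0, -1, 0, 0], [0, -1, 2, 0, 0, 0, 0], [0, 0, 0, 2, 0, -1, 0], [0, -1, 0, 0, 2, 0, -1], [-1, 0, 0, -1, 0, 2, -1], [0, 0, 0, 0, -1, -1, 2]].
All simple roots have the same length, so the diagram is simply laced. The associated Dynkin diagram is a chain of 5 nodes with a fork of two nodes at one end (D_7), so the type is D_7 (the algebra so(14)).

D7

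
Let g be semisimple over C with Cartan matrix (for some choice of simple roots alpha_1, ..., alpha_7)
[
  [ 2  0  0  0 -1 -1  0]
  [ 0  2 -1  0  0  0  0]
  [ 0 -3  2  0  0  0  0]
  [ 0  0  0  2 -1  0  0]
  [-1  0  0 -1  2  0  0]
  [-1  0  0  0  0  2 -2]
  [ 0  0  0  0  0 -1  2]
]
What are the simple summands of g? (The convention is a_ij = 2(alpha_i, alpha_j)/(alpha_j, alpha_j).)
B_5 (so(11)) + G_2

The diagram associated to this matrix has two connected components: the simple roots {alpha_1, alpha_4, alpha_5, alpha_6, alpha_7} form a chain of 5 nodes with a double edge at one end; the terminal node there is the unique short simple root (B_5), and {alpha_2, alpha_3} form two nodes joined by a triple edge (G_2). A semisimple Lie algebra decomposes uniquely as the direct sum of simple ideals, one per connected component of its Dynkin diagram, so g ≅ B_5 ⊕ G_2 (dimension 55 + 14 = 69).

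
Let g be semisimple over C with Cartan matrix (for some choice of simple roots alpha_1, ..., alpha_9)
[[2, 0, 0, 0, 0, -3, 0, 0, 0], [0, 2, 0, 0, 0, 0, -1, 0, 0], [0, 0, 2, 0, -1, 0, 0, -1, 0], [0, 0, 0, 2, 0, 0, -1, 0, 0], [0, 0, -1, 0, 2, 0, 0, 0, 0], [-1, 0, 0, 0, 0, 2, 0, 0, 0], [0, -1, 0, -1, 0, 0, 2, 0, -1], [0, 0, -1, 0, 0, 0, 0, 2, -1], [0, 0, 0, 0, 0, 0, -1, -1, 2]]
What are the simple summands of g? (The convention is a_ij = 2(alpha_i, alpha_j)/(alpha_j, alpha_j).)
The diagram associated to this matrix has two connected components: the simple roots {alpha_2, alpha_3, alpha_4, alpha_5, alpha_7, alpha_8, alpha_9} form a chain of 5 nodes with a fork of two nodes at one end (D_7), and {alpha_1, alpha_6} form two nodes joined by a triple edge (G_2). A semisimple Lie algebra decomposes uniquely as the direct sum of simple ideals, one per connected component of its Dynkin diagram, so g ≅ D_7 ⊕ G_2 (dimension 91 + 14 = 105).

D_7 ⊕ G_2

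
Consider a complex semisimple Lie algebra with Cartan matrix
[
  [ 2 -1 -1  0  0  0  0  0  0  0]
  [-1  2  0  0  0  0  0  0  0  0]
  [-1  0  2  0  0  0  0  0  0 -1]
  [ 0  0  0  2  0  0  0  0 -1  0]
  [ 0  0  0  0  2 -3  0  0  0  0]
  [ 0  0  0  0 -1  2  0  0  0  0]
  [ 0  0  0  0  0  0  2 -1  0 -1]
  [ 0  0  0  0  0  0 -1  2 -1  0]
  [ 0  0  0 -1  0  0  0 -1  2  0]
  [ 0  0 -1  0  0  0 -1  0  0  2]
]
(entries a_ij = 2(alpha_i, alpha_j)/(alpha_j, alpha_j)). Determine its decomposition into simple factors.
The diagram associated to this matrix has two connected components: the simple roots {alpha_1, alpha_2, alpha_3, alpha_4, alpha_7, alpha_8, alpha_9, alpha_10} form a chain of 8 nodes with single edges (A_8), and {alpha_5, alpha_6} form two nodes joined by a triple edge (G_2). A semisimple Lie algebra decomposes uniquely as the direct sum of simple ideals, one per connected component of its Dynkin diagram, so g ≅ A_8 ⊕ G_2 (dimension 80 + 14 = 94).

A8 + G2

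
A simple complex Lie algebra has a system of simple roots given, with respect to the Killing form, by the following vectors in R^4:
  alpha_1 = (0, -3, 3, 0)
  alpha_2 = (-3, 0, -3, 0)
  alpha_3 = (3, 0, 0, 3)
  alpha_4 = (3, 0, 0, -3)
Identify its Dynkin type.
D4

Compute the Cartan integers a_ij = 2(alpha_i, alpha_j)/(alpha_j, alpha_j); the resulting 4x4 Cartan matrix is
[[2, -1, 0, 0], [-1, 2, -1, -1], [0, -1, 2, 0], [0, -1, 0, 2]].
All simple roots have the same length, so the diagram is simply laced. The associated Dynkin diagram is a chain of 2 nodes with a fork of two nodes at one end (D_4), so the type is D_4 (the algebra so(8)).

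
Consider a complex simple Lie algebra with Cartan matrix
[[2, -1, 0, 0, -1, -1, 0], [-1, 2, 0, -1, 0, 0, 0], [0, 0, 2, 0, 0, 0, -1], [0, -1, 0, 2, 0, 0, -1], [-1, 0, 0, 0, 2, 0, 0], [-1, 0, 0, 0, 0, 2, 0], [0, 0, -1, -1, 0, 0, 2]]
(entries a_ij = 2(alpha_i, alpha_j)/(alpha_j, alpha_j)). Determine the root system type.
D_7 (so(14))

The matrix has rank 7 with 2's on the diagonal. Reading the off-diagonal entries as Dynkin edges (a single edge where a_ij = a_ji = -1; a double or triple edge where a_ij * a_ji = 2 or 3), the diagram is a chain of 5 nodes with a fork of two nodes at one end (D_7). One simple-root ordering that puts it in standard form is (alpha_3, alpha_7, alpha_4, alpha_2, alpha_1, alpha_5, alpha_6). So the algebra is type D_7, i.e. so(14).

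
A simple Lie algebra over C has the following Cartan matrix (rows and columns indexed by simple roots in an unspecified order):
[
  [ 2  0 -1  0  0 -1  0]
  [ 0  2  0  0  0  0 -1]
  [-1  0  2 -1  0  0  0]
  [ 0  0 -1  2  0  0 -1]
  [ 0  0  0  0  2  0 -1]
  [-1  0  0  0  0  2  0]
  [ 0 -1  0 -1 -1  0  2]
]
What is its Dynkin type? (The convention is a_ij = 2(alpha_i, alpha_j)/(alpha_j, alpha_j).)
The matrix has rank 7 with 2's on the diagonal. Reading the off-diagonal entries as Dynkin edges (a single edge where a_ij = a_ji = -1; a double or triple edge where a_ij * a_ji = 2 or 3), the diagram is a chain of 5 nodes with a fork of two nodes at one end (D_7). One simple-root ordering that puts it in standard form is (alpha_6, alpha_1, alpha_3, alpha_4, alpha_7, alpha_5, alpha_2). So the algebra is type D_7, i.e. so(14).

D_7 (so(14))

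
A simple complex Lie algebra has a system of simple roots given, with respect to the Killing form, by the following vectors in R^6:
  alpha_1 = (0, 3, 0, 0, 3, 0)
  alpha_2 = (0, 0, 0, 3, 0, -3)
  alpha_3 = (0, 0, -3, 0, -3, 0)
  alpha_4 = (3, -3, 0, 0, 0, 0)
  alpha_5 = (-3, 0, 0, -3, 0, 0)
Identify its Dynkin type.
A5

Compute the Cartan integers a_ij = 2(alpha_i, alpha_j)/(alpha_j, alpha_j); the resulting 5x5 Cartan matrix is
[[2, 0, -1, -1, 0], [0, 2, 0, 0, -1], [-1, 0, 2, 0, 0], [-1, 0, 0, 2, -1], [0, -1, 0, -1, 2]].
All simple roots have the same length, so the diagram is simply laced. The associated Dynkin diagram is a chain of 5 nodes with single edges (A_5), so the type is A_5 (the algebra sl(6)).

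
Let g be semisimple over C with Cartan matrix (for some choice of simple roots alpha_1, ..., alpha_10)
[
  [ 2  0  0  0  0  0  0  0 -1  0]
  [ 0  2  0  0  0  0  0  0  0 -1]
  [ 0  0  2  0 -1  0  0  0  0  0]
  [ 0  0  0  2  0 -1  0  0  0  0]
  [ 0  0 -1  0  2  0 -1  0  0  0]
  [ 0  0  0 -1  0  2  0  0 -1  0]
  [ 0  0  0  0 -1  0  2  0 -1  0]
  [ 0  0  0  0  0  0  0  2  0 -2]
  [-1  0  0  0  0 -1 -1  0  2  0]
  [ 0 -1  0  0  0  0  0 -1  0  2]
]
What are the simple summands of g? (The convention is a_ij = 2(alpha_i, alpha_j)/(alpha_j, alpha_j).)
The diagram associated to this matrix has two connected components: the simple roots {alpha_2, alpha_8, alpha_10} form a chain of 3 nodes with a double edge at one end; the terminal node there is the unique long simple root (C_3), and {alpha_1, alpha_3, alpha_4, alpha_5, alpha_6, alpha_7, alpha_9} form a chain of 6 nodes with one extra node attached to the third node from one end (E_7). A semisimple Lie algebra decomposes uniquely as the direct sum of simple ideals, one per connected component of its Dynkin diagram, so g ≅ C_3 ⊕ E_7 (dimension 21 + 133 = 154).

C3 ⊕ E7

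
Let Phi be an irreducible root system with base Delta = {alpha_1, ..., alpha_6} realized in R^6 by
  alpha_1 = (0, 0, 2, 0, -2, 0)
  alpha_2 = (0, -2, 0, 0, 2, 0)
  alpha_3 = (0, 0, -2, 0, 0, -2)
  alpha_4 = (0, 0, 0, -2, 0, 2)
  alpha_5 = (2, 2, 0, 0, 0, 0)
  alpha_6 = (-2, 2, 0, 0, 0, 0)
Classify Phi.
Compute the Cartan integers a_ij = 2(alpha_i, alpha_j)/(alpha_j, alpha_j); the resulting 6x6 Cartan matrix is
[[2, -1, -1, 0, 0, 0], [-1, 2, 0, 0, -1, -1], [-1, 0, 2, -1, 0, 0], [0, 0, -1, 2, 0, 0], [0, -1, 0, 0, 2, 0], [0, -1, 0, 0, 0, 2]].
All simple roots have the same length, so the diagram is simply laced. The associated Dynkin diagram is a chain of 4 nodes with a fork of two nodes at one end (D_6), so the type is D_6 (the algebra so(12)).

D6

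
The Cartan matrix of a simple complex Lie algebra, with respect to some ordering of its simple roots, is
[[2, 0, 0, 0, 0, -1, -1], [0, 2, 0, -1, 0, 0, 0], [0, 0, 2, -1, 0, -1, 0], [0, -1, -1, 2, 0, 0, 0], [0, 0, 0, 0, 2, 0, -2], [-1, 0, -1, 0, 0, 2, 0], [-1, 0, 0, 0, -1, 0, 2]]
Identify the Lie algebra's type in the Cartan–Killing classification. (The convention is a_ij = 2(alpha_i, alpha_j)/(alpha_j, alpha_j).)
The matrix has rank 7 with 2's on the diagonal. Reading the off-diagonal entries as Dynkin edges (a single edge where a_ij = a_ji = -1; a double or triple edge where a_ij * a_ji = 2 or 3), the diagram is a chain of 7 nodes with a double edge at one end; the terminal node there is the unique long simple root (C_7). One simple-root ordering that puts it in standard form is (alpha_2, alpha_4, alpha_3, alpha_6, alpha_1, alpha_7, alpha_5). So the algebra is type C_7, i.e. sp(14).

C7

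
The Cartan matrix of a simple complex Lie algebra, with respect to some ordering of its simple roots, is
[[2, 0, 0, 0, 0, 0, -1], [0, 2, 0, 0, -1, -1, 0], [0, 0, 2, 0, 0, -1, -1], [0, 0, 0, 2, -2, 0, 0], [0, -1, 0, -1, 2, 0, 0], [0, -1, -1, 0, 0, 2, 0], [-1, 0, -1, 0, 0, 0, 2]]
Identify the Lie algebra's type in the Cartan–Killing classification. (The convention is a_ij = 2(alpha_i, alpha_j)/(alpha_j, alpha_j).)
The matrix has rank 7 with 2's on the diagonal. Reading the off-diagonal entries as Dynkin edges (a single edge where a_ij = a_ji = -1; a double or triple edge where a_ij * a_ji = 2 or 3), the diagram is a chain of 7 nodes with a double edge at one end; the terminal node there is the unique long simple root (C_7). One simple-root ordering that puts it in standard form is (alpha_1, alpha_7, alpha_3, alpha_6, alpha_2, alpha_5, alpha_4). So the algebra is type C_7, i.e. sp(14).

C7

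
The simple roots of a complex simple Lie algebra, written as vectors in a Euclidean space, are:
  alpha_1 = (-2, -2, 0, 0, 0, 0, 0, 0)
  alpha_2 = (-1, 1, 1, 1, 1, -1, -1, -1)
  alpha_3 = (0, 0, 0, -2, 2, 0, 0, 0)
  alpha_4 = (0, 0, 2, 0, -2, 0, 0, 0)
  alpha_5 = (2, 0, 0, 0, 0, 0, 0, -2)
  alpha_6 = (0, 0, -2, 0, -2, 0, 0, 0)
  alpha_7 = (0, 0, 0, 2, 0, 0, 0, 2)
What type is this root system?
Compute the Cartan integers a_ij = 2(alpha_i, alpha_j)/(alpha_j, alpha_j); the resulting 7x7 Cartan matrix is
[[2, 0, 0, 0, -1, 0, 0], [0, 2, 0, 0, 0, -1, 0], [0, 0, 2, -1, 0, -1, -1], [0, 0, -1, 2, 0, 0, 0], [-1, 0, 0, 0, 2, 0, -1], [0, -1, -1, 0, 0, 2, 0], [0, 0, -1, 0, -1, 0, 2]].
All simple roots have the same length, so the diagram is simply laced. The associated Dynkin diagram is a chain of 6 nodes with one extra node attached to the third node from one end (E_7), so the type is E_7.

E_7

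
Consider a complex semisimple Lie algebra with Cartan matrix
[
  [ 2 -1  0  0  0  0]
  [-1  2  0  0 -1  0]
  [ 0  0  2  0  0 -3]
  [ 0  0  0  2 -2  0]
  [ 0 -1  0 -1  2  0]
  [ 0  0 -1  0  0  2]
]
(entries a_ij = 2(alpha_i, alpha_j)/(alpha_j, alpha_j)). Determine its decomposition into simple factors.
C_4 (sp(8)) + G_2

The diagram associated to this matrix has two connected components: the simple roots {alpha_1, alpha_2, alpha_4, alpha_5} form a chain of 4 nodes with a double edge at one end; the terminal node there is the unique long simple root (C_4), and {alpha_3, alpha_6} form two nodes joined by a triple edge (G_2). A semisimple Lie algebra decomposes uniquely as the direct sum of simple ideals, one per connected component of its Dynkin diagram, so g ≅ C_4 ⊕ G_2 (dimension 36 + 14 = 50).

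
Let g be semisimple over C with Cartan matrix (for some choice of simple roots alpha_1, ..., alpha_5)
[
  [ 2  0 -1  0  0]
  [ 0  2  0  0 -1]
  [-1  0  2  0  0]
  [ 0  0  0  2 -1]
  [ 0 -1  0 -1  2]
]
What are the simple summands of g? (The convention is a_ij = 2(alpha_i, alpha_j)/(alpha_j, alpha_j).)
The diagram associated to this matrix has two connected components: the simple roots {alpha_1, alpha_3} form a chain of 2 nodes with single edges (A_2), and {alpha_2, alpha_4, alpha_5} form a chain of 3 nodes with single edges (A_3). A semisimple Lie algebra decomposes uniquely as the direct sum of simple ideals, one per connected component of its Dynkin diagram, so g ≅ A_2 ⊕ A_3 (dimension 8 + 15 = 23).

A2 ⊕ A3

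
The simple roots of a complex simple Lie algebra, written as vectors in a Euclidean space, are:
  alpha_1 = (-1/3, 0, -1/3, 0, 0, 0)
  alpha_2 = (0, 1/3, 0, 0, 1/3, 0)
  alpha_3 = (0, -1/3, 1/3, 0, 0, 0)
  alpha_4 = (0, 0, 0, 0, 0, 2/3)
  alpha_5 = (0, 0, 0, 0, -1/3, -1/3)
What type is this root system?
C5

Compute the Cartan integers a_ij = 2(alpha_i, alpha_j)/(alpha_j, alpha_j); the resulting 5x5 Cartan matrix is
[[2, 0, -1, 0, 0], [0, 2, -1, 0, -1], [-1, -1, 2, 0, 0], [0, 0, 0, 2, -2], [0, -1, 0, -1, 2]].
The roots have two lengths (squared-length ratio 2:1); the short ones are alpha_{1,2,3,5}. The associated Dynkin diagram is a chain of 5 nodes with a double edge at one end; the terminal node there is the unique long simple root (C_5), so the type is C_5 (the algebra sp(10)).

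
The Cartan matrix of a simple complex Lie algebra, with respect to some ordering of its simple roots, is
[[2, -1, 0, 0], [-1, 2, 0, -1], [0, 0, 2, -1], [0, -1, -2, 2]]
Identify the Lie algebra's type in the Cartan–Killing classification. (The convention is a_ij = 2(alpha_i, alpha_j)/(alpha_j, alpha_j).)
The matrix has rank 4 with 2's on the diagonal. Reading the off-diagonal entries as Dynkin edges (a single edge where a_ij = a_ji = -1; a double or triple edge where a_ij * a_ji = 2 or 3), the diagram is a chain of 4 nodes with a double edge at one end; the terminal node there is the unique short simple root (B_4). One simple-root ordering that puts it in standard form is (alpha_1, alpha_2, alpha_4, alpha_3). So the algebra is type B_4, i.e. so(9).

B_4 (so(9))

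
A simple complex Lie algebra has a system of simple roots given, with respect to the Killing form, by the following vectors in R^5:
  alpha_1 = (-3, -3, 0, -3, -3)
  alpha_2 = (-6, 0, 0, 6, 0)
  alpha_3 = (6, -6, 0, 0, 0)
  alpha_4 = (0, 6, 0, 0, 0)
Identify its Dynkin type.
Compute the Cartan integers a_ij = 2(alpha_i, alpha_j)/(alpha_j, alpha_j); the resulting 4x4 Cartan matrix is
[[2, 0, 0, -1], [0, 2, -1, 0], [0, -1, 2, -2], [-1, 0, -1, 2]].
The roots have two lengths (squared-length ratio 2:1); the short ones are alpha_{1,4}. The associated Dynkin diagram is a chain of 4 nodes with a double edge between the middle two (F_4), so the type is F_4.

F_4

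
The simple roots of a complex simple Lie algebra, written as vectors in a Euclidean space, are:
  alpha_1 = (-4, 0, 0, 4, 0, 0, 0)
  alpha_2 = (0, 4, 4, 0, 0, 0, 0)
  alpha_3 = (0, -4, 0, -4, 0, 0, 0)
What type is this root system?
type A_3

Compute the Cartan integers a_ij = 2(alpha_i, alpha_j)/(alpha_j, alpha_j); the resulting 3x3 Cartan matrix is
[[2, 0, -1], [0, 2, -1], [-1, -1, 2]].
All simple roots have the same length, so the diagram is simply laced. The associated Dynkin diagram is a chain of 3 nodes with single edges (A_3), so the type is A_3 (the algebra sl(4)).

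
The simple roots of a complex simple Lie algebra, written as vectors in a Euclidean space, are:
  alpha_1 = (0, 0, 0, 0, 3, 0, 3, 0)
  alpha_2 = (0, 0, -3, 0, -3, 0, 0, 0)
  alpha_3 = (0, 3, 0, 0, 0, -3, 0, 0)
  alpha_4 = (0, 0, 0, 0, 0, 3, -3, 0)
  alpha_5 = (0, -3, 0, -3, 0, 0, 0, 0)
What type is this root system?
type A_5

Compute the Cartan integers a_ij = 2(alpha_i, alpha_j)/(alpha_j, alpha_j); the resulting 5x5 Cartan matrix is
[[2, -1, 0, -1, 0], [-1, 2, 0, 0, 0], [0, 0, 2, -1, -1], [-1, 0, -1, 2, 0], [0, 0, -1, 0, 2]].
All simple roots have the same length, so the diagram is simply laced. The associated Dynkin diagram is a chain of 5 nodes with single edges (A_5), so the type is A_5 (the algebra sl(6)).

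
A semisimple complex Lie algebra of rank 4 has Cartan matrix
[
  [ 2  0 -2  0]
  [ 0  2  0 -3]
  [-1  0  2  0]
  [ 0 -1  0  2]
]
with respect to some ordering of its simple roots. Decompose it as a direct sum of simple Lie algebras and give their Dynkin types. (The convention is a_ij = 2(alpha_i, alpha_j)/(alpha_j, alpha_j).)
The diagram associated to this matrix has two connected components: the simple roots {alpha_1, alpha_3} form a chain of 2 nodes with a double edge at one end; the terminal node there is the unique short simple root (B_2), and {alpha_2, alpha_4} form two nodes joined by a triple edge (G_2). A semisimple Lie algebra decomposes uniquely as the direct sum of simple ideals, one per connected component of its Dynkin diagram, so g ≅ B_2 ⊕ G_2 (dimension 10 + 14 = 24).

B2 + G2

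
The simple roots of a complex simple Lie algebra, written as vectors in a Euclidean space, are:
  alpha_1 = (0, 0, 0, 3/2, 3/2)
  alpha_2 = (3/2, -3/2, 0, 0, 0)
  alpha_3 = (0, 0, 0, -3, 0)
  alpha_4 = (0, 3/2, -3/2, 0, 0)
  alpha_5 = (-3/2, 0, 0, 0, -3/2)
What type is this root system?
Compute the Cartan integers a_ij = 2(alpha_i, alpha_j)/(alpha_j, alpha_j); the resulting 5x5 Cartan matrix is
[[2, 0, -1, 0, -1], [0, 2, 0, -1, -1], [-2, 0, 2, 0, 0], [0, -1, 0, 2, 0], [-1, -1, 0, 0, 2]].
The roots have two lengths (squared-length ratio 2:1); the short ones are alpha_{1,2,4,5}. The associated Dynkin diagram is a chain of 5 nodes with a double edge at one end; the terminal node there is the unique long simple root (C_5), so the type is C_5 (the algebra sp(10)).

C_5 (sp(10))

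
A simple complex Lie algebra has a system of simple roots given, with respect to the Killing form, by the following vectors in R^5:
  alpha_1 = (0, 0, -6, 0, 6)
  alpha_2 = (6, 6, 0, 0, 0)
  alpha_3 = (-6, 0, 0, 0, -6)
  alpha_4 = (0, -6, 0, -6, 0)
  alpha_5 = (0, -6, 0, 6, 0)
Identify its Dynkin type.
Compute the Cartan integers a_ij = 2(alpha_i, alpha_j)/(alpha_j, alpha_j); the resulting 5x5 Cartan matrix is
[[2, 0, -1, 0, 0], [0, 2, -1, -1, -1], [-1, -1, 2, 0, 0], [0, -1, 0, 2, 0], [0, -1, 0, 0, 2]].
All simple roots have the same length, so the diagram is simply laced. The associated Dynkin diagram is a chain of 3 nodes with a fork of two nodes at one end (D_5), so the type is D_5 (the algebra so(10)).

type D_5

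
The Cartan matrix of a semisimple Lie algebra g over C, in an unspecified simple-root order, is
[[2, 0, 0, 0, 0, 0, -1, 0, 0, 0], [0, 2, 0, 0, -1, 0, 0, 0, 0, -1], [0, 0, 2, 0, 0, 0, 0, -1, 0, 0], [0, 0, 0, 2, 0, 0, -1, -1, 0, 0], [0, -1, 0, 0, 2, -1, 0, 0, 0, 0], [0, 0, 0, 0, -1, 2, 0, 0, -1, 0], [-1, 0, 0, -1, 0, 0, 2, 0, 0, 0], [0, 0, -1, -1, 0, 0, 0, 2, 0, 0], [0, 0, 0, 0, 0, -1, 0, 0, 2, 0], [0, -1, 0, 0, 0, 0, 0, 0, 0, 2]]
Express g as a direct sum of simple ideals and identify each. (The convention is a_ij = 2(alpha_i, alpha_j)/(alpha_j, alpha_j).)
type A_5 ⊕ type A_5

The diagram associated to this matrix has two connected components: the simple roots {alpha_1, alpha_3, alpha_4, alpha_7, alpha_8} form a chain of 5 nodes with single edges (A_5), and {alpha_2, alpha_5, alpha_6, alpha_9, alpha_10} form a chain of 5 nodes with single edges (A_5). A semisimple Lie algebra decomposes uniquely as the direct sum of simple ideals, one per connected component of its Dynkin diagram, so g ≅ A_5 ⊕ A_5 (dimension 35 + 35 = 70).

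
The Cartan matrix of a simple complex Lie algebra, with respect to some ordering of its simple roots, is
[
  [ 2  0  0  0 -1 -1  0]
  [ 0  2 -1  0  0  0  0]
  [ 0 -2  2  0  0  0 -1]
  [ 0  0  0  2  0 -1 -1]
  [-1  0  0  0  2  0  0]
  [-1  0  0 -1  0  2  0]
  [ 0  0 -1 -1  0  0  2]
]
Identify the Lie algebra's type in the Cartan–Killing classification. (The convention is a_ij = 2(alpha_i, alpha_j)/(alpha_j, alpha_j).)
B7

The matrix has rank 7 with 2's on the diagonal. Reading the off-diagonal entries as Dynkin edges (a single edge where a_ij = a_ji = -1; a double or triple edge where a_ij * a_ji = 2 or 3), the diagram is a chain of 7 nodes with a double edge at one end; the terminal node there is the unique short simple root (B_7). One simple-root ordering that puts it in standard form is (alpha_5, alpha_1, alpha_6, alpha_4, alpha_7, alpha_3, alpha_2). So the algebra is type B_7, i.e. so(15).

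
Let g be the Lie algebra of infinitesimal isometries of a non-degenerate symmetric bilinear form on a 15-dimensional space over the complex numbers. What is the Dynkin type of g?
This is so(15) with 15 odd, which has dimension 15(15-1)/2 = 105 and rank (15-1)/2 = 7. In the classification of classical Lie algebras, the orthogonal algebra so(2n+1) in an odd number of variables has type B_n; here n = 7, so the Dynkin diagram is a chain of 7 nodes with a double edge at one end; the terminal node there is the unique short simple root (B_7). Hence the type is B_7.

B_7 (so(15))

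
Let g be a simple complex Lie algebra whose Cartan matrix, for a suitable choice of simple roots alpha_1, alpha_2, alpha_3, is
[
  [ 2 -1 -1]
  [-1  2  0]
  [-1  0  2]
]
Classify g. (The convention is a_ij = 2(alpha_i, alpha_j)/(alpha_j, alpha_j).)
A_3 (sl(4))

The matrix has rank 3 with 2's on the diagonal. Reading the off-diagonal entries as Dynkin edges (a single edge where a_ij = a_ji = -1; a double or triple edge where a_ij * a_ji = 2 or 3), the diagram is a chain of 3 nodes with single edges (A_3). One simple-root ordering that puts it in standard form is (alpha_3, alpha_1, alpha_2). So the algebra is type A_3, i.e. sl(4).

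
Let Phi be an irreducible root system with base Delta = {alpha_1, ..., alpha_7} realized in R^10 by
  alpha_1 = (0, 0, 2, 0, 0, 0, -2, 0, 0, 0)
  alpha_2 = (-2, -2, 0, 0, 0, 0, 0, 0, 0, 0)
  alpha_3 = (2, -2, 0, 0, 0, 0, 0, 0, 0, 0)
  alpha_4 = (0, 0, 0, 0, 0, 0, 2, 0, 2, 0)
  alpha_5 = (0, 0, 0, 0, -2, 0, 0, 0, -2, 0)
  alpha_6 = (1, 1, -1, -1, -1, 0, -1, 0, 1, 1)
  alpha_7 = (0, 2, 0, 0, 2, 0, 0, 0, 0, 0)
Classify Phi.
Compute the Cartan integers a_ij = 2(alpha_i, alpha_j)/(alpha_j, alpha_j); the resulting 7x7 Cartan matrix is
[[2, 0, 0, -1, 0, 0, 0], [0, 2, 0, 0, 0, -1, -1], [0, 0, 2, 0, 0, 0, -1], [-1, 0, 0, 2, -1, 0, 0], [0, 0, 0, -1, 2, 0, -1], [0, -1, 0, 0, 0, 2, 0], [0, -1, -1, 0, -1, 0, 2]].
All simple roots have the same length, so the diagram is simply laced. The associated Dynkin diagram is a chain of 6 nodes with one extra node attached to the third node from one end (E_7), so the type is E_7.

type E_7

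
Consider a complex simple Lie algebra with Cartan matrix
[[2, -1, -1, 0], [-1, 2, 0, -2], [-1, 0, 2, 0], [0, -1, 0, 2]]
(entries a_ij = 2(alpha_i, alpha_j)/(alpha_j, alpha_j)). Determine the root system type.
type B_4

The matrix has rank 4 with 2's on the diagonal. Reading the off-diagonal entries as Dynkin edges (a single edge where a_ij = a_ji = -1; a double or triple edge where a_ij * a_ji = 2 or 3), the diagram is a chain of 4 nodes with a double edge at one end; the terminal node there is the unique short simple root (B_4). One simple-root ordering that puts it in standard form is (alpha_3, alpha_1, alpha_2, alpha_4). So the algebra is type B_4, i.e. so(9).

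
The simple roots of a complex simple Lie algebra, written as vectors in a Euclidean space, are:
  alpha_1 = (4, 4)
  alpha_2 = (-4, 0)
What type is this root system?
Compute the Cartan integers a_ij = 2(alpha_i, alpha_j)/(alpha_j, alpha_j); the resulting 2x2 Cartan matrix is
[[2, -2], [-1, 2]].
The roots have two lengths (squared-length ratio 2:1); the short ones are alpha_{2}. The associated Dynkin diagram is a chain of 2 nodes with a double edge at one end; the terminal node there is the unique short simple root (B_2), so the type is B_2 (the algebra so(5)).

type B_2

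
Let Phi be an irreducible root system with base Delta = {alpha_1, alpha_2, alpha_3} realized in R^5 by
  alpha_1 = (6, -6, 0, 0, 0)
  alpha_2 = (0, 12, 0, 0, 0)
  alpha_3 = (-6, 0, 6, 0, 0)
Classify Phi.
Compute the Cartan integers a_ij = 2(alpha_i, alpha_j)/(alpha_j, alpha_j); the resulting 3x3 Cartan matrix is
[[2, -1, -1], [-2, 2, 0], [-1, 0, 2]].
The roots have two lengths (squared-length ratio 2:1); the short ones are alpha_{1,3}. The associated Dynkin diagram is a chain of 3 nodes with a double edge at one end; the terminal node there is the unique long simple root (C_3), so the type is C_3 (the algebra sp(6)).

C_3 (sp(6))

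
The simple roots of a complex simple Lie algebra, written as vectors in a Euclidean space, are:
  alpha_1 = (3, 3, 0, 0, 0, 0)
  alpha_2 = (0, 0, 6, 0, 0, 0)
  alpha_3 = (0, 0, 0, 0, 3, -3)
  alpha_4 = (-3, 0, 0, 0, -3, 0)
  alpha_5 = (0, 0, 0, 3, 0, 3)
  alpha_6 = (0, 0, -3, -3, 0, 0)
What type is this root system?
Compute the Cartan integers a_ij = 2(alpha_i, alpha_j)/(alpha_j, alpha_j); the resulting 6x6 Cartan matrix is
[[2, 0, 0, -1, 0, 0], [0, 2, 0, 0, 0, -2], [0, 0, 2, -1, -1, 0], [-1, 0, -1, 2, 0, 0], [0, 0, -1, 0, 2, -1], [0, -1, 0, 0, -1, 2]].
The roots have two lengths (squared-length ratio 2:1); the short ones are alpha_{1,3,4,5,6}. The associated Dynkin diagram is a chain of 6 nodes with a double edge at one end; the terminal node there is the unique long simple root (C_6), so the type is C_6 (the algebra sp(12)).

C6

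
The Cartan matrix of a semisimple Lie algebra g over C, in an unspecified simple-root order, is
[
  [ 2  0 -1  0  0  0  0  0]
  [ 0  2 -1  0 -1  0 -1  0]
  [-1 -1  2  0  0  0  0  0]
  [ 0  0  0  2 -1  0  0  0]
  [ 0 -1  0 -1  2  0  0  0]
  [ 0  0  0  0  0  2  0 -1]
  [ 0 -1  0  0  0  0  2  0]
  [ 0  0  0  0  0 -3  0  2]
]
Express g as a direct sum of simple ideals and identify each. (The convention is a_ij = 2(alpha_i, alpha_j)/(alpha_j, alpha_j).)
E_6 + G_2

The diagram associated to this matrix has two connected components: the simple roots {alpha_1, alpha_2, alpha_3, alpha_4, alpha_5, alpha_7} form a chain of 5 nodes with one extra node attached to the third node from one end (E_6), and {alpha_6, alpha_8} form two nodes joined by a triple edge (G_2). A semisimple Lie algebra decomposes uniquely as the direct sum of simple ideals, one per connected component of its Dynkin diagram, so g ≅ E_6 ⊕ G_2 (dimension 78 + 14 = 92).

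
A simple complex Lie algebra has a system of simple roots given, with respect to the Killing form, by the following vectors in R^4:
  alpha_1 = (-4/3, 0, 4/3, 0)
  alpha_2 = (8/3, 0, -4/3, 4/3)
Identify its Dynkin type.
G_2

Compute the Cartan integers a_ij = 2(alpha_i, alpha_j)/(alpha_j, alpha_j); the resulting 2x2 Cartan matrix is
[[2, -1], [-3, 2]].
The roots have two lengths (squared-length ratio 3:1); the short ones are alpha_{1}. The associated Dynkin diagram is two nodes joined by a triple edge (G_2), so the type is G_2.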